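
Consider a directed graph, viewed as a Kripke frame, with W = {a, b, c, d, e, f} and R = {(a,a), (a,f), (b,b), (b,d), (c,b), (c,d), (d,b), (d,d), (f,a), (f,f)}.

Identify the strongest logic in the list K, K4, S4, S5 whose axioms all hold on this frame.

Transitive (axiom 4): yes — every two-step R-path is closed by a direct edge.
Reflexive (axiom T): no — c is not related to itself.
Euclidean (axiom 5): yes — any two successors of a common world are R-related.
So F validates K, K4; S4 would additionally require R to be reflexive. The strongest is K4.

K4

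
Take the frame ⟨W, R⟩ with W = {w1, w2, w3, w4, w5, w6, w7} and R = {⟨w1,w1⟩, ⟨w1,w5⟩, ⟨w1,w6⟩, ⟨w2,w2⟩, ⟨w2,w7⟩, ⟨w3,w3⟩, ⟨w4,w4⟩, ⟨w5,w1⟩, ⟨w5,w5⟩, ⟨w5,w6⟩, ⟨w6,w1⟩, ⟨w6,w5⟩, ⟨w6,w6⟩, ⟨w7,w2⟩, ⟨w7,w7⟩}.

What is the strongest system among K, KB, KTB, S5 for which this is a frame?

Symmetric (axiom B): yes — every pair in R has its reverse in R.
Reflexive (axiom T): yes — every world is R-related to itself.
Euclidean (axiom 5): yes — any two successors of a common world are R-related.
So F validates K, KB, KTB, S5. The strongest is S5.

S5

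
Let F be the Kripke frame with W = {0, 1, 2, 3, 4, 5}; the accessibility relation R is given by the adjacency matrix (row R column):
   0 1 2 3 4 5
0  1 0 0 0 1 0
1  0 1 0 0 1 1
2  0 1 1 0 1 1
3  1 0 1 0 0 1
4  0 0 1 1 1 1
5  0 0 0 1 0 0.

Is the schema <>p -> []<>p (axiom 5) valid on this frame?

No

The schema 5 characterises exactly the Euclidean frames.
Euclidean: no — 1 R 5 and 1 R 4, but not 5 R 4.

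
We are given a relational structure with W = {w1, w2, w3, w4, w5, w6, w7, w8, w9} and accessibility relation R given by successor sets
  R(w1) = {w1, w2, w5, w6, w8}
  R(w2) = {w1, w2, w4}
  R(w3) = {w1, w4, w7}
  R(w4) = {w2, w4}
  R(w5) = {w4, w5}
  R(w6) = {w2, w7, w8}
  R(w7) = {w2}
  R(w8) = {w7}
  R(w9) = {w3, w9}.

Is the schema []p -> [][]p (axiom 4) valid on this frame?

By correspondence theory, 4 is valid on a frame iff R is transitive.
Transitive: no — w1 R w2 and w2 R w4, but not w1 R w4.

No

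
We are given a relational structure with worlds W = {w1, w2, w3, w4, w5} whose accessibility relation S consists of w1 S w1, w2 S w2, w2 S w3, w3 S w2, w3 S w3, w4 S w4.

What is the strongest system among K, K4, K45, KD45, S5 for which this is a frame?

Transitive (axiom 4): yes — every two-step S-path is closed by a direct edge.
Euclidean (axiom 5): yes — any two successors of a common world are S-related.
Serial (axiom D): no — w5 has no S-successor.
Reflexive (axiom T): no — w5 is not related to itself.
So F validates K, K4, K45; KD45 would additionally require S to be serial. The strongest is K45.

K45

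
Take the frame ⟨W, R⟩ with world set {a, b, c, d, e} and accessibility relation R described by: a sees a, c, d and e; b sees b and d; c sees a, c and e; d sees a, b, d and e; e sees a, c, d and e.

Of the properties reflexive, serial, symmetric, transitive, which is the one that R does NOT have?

transitive

Reflexive: yes — every world is R-related to itself.
Serial: yes — every world has a successor (e.g. a R a).
Symmetric: yes — every pair in R has its reverse in R.
Transitive: no — a R d and d R b, but not a R b.
Only transitive fails.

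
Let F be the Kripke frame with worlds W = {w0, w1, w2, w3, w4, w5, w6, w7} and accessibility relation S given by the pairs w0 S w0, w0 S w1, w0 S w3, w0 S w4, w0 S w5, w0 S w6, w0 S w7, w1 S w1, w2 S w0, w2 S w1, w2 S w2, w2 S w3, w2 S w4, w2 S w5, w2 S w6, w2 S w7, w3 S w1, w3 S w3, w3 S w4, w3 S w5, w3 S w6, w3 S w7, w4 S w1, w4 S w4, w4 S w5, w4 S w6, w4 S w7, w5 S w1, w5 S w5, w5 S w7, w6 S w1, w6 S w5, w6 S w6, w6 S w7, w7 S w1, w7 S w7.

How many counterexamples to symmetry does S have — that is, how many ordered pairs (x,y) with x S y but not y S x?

28

Enumerating: (w0,w1), (w0,w3), (w0,w4), (w0,w5), (w0,w6), (w0,w7), (w2,w0), (w2,w1), (w2,w3), (w2,w4), (w2,w5), (w2,w6), … and 16 more.
Total: 28.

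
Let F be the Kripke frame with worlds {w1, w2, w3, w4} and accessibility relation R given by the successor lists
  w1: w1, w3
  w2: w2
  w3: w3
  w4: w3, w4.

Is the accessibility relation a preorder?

Reflexive: yes — every world is R-related to itself.
Transitive: yes — every two-step R-path is closed by a direct edge.
So R is a preorder.

Yes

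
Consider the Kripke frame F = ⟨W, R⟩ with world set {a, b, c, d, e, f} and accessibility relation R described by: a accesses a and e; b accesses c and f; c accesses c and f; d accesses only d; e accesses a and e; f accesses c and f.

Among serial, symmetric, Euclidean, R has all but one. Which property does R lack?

symmetric

Serial: yes — every world has a successor (e.g. a R a).
Symmetric: no — b R c but not c R b.
Euclidean: yes — any two successors of a common world are R-related.
Only symmetric fails.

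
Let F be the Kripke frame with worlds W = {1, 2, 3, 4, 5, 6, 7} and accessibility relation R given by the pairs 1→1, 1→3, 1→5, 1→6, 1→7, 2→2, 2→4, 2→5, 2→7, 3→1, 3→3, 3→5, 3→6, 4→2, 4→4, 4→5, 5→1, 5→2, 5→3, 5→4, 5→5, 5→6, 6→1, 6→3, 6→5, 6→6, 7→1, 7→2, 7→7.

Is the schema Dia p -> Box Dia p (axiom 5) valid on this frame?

Axiom 5 corresponds to the accessibility relation being Euclidean.
Euclidean: no — 1 R 3 and 1 R 7, but not 3 R 7.

No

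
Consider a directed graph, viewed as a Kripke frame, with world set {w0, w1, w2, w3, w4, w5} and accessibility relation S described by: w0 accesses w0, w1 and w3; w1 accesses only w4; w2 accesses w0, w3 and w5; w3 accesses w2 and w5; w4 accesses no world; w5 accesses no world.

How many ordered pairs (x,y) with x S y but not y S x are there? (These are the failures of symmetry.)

6

Enumerating: (w0,w1), (w0,w3), (w1,w4), (w2,w0), (w2,w5), (w3,w5).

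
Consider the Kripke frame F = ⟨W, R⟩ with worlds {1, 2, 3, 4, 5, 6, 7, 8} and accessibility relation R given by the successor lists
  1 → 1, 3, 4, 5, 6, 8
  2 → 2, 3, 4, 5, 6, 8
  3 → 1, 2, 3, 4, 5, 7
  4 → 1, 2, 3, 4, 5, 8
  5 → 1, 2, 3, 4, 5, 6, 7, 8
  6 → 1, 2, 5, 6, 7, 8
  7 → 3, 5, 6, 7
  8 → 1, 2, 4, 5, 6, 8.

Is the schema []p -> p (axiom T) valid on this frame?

Yes

The schema T characterises exactly the reflexive frames.
Reflexive: yes — every world is R-related to itself.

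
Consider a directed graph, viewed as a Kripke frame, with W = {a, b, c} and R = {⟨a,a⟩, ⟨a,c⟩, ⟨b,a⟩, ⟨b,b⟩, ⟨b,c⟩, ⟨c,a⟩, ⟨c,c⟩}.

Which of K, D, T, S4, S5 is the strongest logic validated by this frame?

S4

Serial (axiom D): yes — every world has a successor (e.g. a R a).
Reflexive (axiom T): yes — every world is R-related to itself.
Transitive (axiom 4): yes — every two-step R-path is closed by a direct edge.
Euclidean (axiom 5): no — b R a and b R b, but not a R b.
So F validates K, D, T, S4; S5 would additionally require R to be Euclidean. The strongest is S4.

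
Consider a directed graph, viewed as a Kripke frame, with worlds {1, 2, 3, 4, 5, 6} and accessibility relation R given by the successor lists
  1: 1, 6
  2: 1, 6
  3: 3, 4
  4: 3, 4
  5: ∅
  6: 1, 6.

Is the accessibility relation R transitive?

Transitive: yes — every two-step R-path is closed by a direct edge.

Yes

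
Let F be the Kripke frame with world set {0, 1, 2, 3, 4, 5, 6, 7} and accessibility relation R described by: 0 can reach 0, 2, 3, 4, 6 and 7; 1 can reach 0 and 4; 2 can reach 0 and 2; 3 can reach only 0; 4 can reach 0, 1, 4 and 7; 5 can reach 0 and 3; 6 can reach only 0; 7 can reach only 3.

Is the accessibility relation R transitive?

No

Transitive: no — 0 R 4 and 4 R 1, but not 0 R 1.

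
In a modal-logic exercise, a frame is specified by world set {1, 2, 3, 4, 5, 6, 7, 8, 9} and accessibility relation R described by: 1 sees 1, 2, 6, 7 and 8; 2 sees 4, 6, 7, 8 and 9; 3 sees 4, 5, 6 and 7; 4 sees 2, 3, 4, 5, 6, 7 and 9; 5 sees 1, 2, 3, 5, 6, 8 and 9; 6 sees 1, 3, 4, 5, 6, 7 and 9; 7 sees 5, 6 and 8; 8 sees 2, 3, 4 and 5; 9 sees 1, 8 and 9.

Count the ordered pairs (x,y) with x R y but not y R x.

Enumerating: (1,2), (1,7), (1,8), (2,6), (2,7), (2,9), (3,7), (4,5), (4,7), (4,9), (5,1), (5,2), … and 8 more.
Total: 20.

20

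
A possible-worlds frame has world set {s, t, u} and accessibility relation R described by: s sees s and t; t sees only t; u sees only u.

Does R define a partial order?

Reflexive: yes — every world is R-related to itself.
Transitive: yes — every two-step R-path is closed by a direct edge.
Antisymmetric: yes — no distinct pair is related both ways.
So R is a partial order.

Yes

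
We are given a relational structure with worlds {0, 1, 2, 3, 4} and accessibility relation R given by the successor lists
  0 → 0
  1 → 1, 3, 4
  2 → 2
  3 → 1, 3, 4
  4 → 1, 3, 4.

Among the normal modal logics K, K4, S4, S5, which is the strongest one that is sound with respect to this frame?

Transitive (axiom 4): yes — every two-step R-path is closed by a direct edge.
Reflexive (axiom T): yes — every world is R-related to itself.
Euclidean (axiom 5): yes — any two successors of a common world are R-related.
So F validates K, K4, S4, S5. The strongest is S5.

S5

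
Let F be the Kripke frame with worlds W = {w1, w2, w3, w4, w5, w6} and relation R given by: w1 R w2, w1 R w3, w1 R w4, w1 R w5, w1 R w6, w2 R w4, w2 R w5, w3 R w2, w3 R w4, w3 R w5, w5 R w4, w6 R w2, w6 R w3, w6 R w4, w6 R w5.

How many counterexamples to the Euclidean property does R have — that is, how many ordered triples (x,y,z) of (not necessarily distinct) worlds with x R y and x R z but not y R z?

Enumerating: (w1,w2,w2), (w1,w2,w3), (w1,w2,w6), (w1,w3,w3), (w1,w3,w6), (w1,w4,w2), (w1,w4,w3), (w1,w4,w4), (w1,w4,w5), (w1,w4,w6), (w1,w5,w2), (w1,w5,w3), … and 23 more.
Total: 35.

35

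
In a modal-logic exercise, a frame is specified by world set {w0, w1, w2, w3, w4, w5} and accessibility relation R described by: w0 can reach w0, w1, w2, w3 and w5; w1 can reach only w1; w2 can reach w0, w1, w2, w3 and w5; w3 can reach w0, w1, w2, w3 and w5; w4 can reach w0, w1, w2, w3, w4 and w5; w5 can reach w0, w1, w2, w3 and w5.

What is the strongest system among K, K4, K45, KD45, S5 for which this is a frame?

Transitive (axiom 4): yes — every two-step R-path is closed by a direct edge.
Euclidean (axiom 5): no — w0 R w1 and w0 R w2, but not w1 R w2.
Serial (axiom D): yes — every world has a successor (e.g. w0 R w0).
Reflexive (axiom T): yes — every world is R-related to itself.
So F validates K, K4; K45 would additionally require R to be Euclidean. The strongest is K4.

K4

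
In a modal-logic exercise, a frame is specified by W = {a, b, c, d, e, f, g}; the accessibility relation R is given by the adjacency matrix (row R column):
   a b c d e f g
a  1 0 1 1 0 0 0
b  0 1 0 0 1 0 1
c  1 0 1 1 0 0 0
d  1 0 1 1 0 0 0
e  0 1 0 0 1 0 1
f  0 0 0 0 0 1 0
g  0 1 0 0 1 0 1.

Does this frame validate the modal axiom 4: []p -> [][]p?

By correspondence theory, 4 is valid on a frame iff R is transitive.
Transitive: yes — every two-step R-path is closed by a direct edge.

Yes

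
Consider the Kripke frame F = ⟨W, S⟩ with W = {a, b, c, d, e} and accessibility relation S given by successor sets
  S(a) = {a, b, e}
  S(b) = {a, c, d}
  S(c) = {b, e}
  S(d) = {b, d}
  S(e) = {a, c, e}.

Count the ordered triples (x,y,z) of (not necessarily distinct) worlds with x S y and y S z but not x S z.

17

Enumerating: (a,b,c), (a,b,d), (a,e,c), (b,a,b), (b,a,e), (b,c,b), (b,c,e), (b,d,b), (c,b,a), (c,b,c), (c,b,d), (c,e,a), (c,e,c), (d,b,a), (d,b,c), (e,a,b), (e,c,b).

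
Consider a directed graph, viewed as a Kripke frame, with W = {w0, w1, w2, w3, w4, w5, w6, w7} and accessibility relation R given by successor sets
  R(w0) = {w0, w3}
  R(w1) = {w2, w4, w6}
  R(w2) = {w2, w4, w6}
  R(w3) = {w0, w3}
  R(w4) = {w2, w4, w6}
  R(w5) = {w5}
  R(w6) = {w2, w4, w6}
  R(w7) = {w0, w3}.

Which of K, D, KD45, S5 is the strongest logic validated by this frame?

KD45

Serial (axiom D): yes — every world has a successor (e.g. w0 R w0).
Euclidean (axiom 5): yes — any two successors of a common world are R-related.
Transitive (axiom 4): yes — every two-step R-path is closed by a direct edge.
Reflexive (axiom T): no — w1 is not related to itself.
So F validates K, D, KD45; S5 would additionally require R to be reflexive. The strongest is KD45.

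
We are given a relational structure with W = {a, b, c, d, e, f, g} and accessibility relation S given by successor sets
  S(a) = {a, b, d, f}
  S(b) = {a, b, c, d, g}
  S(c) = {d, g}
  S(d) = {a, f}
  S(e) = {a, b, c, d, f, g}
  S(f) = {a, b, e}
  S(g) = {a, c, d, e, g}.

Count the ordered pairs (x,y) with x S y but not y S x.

Enumerating: (b,c), (b,d), (b,g), (c,d), (d,f), (e,a), (e,b), (e,c), (e,d), (f,b), (g,a), (g,d).

12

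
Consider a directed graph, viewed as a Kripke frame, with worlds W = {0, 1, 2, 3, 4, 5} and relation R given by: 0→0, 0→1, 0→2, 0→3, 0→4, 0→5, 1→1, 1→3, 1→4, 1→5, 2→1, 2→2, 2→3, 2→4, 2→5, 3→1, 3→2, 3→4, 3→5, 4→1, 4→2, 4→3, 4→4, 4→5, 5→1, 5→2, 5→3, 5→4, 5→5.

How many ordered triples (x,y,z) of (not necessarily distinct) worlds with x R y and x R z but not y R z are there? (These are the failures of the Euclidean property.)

Enumerating: (0,1,0), (0,1,2), (0,2,0), (0,3,0), (0,3,3), (0,4,0), (0,5,0), (1,3,3), (2,1,2), (2,3,3), (3,1,2), (4,1,2), (4,3,3), (5,1,2), (5,3,3).

15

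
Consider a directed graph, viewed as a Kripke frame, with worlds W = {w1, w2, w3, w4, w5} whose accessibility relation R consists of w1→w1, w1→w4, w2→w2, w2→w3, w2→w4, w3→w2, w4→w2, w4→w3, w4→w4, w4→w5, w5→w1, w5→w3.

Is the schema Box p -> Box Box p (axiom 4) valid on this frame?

By correspondence theory, 4 is valid on a frame iff R is transitive.
Transitive: no — w1 R w4 and w4 R w2, but not w1 R w2.

No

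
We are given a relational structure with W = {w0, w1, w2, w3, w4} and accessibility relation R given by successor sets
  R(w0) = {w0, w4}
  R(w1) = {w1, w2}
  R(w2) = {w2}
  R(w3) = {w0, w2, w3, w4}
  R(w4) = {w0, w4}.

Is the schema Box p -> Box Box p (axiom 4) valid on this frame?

Axiom 4 corresponds to the accessibility relation being transitive.
Transitive: yes — every two-step R-path is closed by a direct edge.

Yes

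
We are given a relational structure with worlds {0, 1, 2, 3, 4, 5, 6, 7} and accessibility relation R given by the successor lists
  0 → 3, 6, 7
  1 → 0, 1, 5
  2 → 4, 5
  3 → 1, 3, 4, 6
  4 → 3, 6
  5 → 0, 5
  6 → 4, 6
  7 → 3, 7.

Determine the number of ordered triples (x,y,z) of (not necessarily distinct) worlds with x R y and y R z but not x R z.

Enumerating: (0,3,1), (0,3,4), (0,6,4), (1,0,3), (1,0,6), (1,0,7), (2,4,3), (2,4,6), (2,5,0), (3,1,0), (3,1,5), (4,3,1), … and 9 more.
Total: 21.

21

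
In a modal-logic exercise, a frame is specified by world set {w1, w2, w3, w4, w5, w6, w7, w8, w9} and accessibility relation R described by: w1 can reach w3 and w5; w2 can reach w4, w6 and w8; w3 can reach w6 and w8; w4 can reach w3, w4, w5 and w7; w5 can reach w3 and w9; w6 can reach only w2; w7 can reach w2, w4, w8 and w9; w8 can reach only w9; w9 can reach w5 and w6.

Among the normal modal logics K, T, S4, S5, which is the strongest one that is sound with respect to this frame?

K

Reflexive (axiom T): no — w1 is not related to itself.
Transitive (axiom 4): no — w1 R w3 and w3 R w6, but not w1 R w6.
Euclidean (axiom 5): no — w1 R w3 and w1 R w5, but not w3 R w5.
So F validates K; T would additionally require R to be reflexive. The strongest is K.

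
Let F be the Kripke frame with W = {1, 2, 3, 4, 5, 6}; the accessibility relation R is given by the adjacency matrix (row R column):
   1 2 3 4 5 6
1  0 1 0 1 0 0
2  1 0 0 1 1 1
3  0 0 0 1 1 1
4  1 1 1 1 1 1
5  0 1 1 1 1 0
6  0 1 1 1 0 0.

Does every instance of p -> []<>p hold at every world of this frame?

By correspondence theory, B is valid on a frame iff R is symmetric.
Symmetric: yes — every pair in R has its reverse in R.

Yes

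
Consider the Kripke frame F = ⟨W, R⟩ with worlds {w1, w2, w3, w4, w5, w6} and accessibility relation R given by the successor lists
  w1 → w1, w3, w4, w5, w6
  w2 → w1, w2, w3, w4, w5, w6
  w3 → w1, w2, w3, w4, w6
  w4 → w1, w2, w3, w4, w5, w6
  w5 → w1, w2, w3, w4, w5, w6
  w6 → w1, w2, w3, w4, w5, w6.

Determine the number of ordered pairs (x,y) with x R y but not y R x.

Enumerating: (w2,w1), (w5,w3).

2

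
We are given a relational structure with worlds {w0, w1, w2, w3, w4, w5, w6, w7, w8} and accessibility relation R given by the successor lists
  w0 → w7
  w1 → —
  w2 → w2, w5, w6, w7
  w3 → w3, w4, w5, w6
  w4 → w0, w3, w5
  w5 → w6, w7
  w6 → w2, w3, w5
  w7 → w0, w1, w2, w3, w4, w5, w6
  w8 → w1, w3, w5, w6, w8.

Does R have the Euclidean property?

No

Euclidean: no — w2 R w6 and w2 R w7, but not w6 R w7.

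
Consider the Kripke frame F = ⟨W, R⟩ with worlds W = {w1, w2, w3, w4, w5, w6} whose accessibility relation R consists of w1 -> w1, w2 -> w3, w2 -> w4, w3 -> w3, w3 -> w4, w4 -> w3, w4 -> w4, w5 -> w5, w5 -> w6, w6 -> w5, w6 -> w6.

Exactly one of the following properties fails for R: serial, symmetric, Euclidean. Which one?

symmetric

Serial: yes — every world has a successor (e.g. w1 R w1).
Symmetric: no — w2 R w3 but not w3 R w2.
Euclidean: yes — any two successors of a common world are R-related.
Only symmetric fails.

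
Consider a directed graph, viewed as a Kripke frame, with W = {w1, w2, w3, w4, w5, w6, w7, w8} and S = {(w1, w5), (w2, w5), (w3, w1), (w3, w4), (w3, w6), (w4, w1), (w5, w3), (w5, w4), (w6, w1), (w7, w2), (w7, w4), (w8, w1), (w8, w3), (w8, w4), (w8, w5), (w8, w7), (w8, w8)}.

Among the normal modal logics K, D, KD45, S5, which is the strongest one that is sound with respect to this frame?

Serial (axiom D): yes — every world has a successor (e.g. w1 S w5).
Euclidean (axiom 5): no — w3 S w1 and w3 S w4, but not w1 S w4.
Transitive (axiom 4): no — w1 S w5 and w5 S w3, but not w1 S w3.
Reflexive (axiom T): no — w1 is not related to itself.
So F validates K, D; KD45 would additionally require S to be Euclidean and transitive. The strongest is D.

D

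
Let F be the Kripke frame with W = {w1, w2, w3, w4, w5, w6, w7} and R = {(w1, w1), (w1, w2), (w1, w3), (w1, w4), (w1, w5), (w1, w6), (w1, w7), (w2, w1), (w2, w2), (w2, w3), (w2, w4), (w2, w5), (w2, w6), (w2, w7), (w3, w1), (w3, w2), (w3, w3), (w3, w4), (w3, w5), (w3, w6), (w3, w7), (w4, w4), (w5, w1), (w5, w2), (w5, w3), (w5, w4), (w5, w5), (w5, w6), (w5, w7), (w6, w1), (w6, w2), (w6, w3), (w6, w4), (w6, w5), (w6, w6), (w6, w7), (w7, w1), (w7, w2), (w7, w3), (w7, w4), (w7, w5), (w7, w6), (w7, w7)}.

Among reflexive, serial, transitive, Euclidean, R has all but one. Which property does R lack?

Reflexive: yes — every world is R-related to itself.
Serial: yes — every world has a successor (e.g. w1 R w1).
Transitive: yes — every two-step R-path is closed by a direct edge.
Euclidean: no — w1 R w4 and w1 R w2, but not w4 R w2.
Only Euclidean fails.

Euclidean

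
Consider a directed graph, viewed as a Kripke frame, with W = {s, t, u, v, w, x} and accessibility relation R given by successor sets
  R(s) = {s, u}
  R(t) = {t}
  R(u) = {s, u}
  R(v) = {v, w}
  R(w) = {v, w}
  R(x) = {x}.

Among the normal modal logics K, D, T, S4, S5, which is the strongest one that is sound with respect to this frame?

Serial (axiom D): yes — every world has a successor (e.g. s R s).
Reflexive (axiom T): yes — every world is R-related to itself.
Transitive (axiom 4): yes — every two-step R-path is closed by a direct edge.
Euclidean (axiom 5): yes — any two successors of a common world are R-related.
So F validates K, D, T, S4, S5. The strongest is S5.

S5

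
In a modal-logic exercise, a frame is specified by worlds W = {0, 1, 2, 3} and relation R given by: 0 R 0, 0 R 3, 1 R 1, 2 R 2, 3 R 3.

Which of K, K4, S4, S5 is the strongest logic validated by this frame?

Transitive (axiom 4): yes — every two-step R-path is closed by a direct edge.
Reflexive (axiom T): yes — every world is R-related to itself.
Euclidean (axiom 5): no — 0 R 3 and 0 R 0, but not 3 R 0.
So F validates K, K4, S4; S5 would additionally require R to be Euclidean. The strongest is S4.

S4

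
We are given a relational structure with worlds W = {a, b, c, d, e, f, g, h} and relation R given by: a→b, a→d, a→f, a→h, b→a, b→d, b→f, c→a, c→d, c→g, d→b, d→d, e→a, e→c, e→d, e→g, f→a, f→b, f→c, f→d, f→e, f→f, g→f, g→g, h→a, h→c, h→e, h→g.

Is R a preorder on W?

No

Reflexive: no — a is not related to itself.
Transitive: no — a R f and f R c, but not a R c.
So R is not a preorder.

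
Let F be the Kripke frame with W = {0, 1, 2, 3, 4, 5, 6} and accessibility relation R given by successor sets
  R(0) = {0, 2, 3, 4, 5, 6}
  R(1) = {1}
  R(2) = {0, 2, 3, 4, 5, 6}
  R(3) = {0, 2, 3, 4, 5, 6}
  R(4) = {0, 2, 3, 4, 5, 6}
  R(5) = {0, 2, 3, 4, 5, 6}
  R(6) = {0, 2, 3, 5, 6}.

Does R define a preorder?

Reflexive: yes — every world is R-related to itself.
Transitive: no — 6 R 0 and 0 R 4, but not 6 R 4.
So R is not a preorder.

No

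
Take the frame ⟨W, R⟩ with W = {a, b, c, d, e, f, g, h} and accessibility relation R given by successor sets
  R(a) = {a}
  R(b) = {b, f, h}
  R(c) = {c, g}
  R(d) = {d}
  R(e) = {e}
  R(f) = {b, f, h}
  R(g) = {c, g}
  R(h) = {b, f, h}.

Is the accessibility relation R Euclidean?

Yes

Euclidean: yes — any two successors of a common world are R-related.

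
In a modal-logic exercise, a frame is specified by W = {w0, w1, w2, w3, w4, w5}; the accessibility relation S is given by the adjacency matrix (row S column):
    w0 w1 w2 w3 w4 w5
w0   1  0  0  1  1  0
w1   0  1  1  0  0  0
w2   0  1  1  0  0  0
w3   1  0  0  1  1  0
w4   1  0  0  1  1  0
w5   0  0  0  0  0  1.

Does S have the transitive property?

Yes

Transitive: yes — every two-step S-path is closed by a direct edge.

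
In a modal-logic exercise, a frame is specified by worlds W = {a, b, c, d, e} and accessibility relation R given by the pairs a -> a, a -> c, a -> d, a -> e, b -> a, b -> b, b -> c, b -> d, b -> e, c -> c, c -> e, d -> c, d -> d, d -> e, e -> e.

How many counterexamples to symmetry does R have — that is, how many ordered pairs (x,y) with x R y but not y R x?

10

Enumerating: (a,c), (a,d), (a,e), (b,a), (b,c), (b,d), (b,e), (c,e), (d,c), (d,e).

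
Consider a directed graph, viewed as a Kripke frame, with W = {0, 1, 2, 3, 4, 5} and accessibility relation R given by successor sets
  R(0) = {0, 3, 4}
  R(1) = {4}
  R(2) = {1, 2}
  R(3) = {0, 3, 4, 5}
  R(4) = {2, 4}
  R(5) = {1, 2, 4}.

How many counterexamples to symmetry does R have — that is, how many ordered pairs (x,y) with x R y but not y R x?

9

Enumerating: (0,4), (1,4), (2,1), (3,4), (3,5), (4,2), (5,1), (5,2), (5,4).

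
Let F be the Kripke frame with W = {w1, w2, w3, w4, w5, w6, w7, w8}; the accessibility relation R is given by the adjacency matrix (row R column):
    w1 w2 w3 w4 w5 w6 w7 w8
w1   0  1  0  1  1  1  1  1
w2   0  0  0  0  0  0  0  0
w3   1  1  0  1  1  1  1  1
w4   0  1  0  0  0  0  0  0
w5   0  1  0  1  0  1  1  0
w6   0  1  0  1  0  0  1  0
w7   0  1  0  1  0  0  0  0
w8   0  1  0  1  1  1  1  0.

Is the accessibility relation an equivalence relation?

No

Reflexive: no — w1 is not related to itself.
Symmetric: no — w1 R w2 but not w2 R w1.
Transitive: yes — every two-step R-path is closed by a direct edge.
So R is not an equivalence relation.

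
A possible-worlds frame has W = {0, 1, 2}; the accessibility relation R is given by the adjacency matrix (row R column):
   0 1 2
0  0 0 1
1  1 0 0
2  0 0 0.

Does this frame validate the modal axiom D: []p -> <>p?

Axiom D corresponds to the accessibility relation being serial.
Serial: no — 2 has no R-successor.

No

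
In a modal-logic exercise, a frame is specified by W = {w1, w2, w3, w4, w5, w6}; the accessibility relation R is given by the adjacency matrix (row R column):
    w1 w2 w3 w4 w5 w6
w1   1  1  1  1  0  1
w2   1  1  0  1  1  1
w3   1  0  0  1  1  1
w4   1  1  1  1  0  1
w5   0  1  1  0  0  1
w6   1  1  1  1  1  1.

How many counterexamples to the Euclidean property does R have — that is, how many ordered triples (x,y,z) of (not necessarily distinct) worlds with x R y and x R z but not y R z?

Enumerating: (w1,w2,w3), (w1,w3,w2), (w1,w3,w3), (w2,w1,w5), (w2,w4,w5), (w2,w5,w1), (w2,w5,w4), (w2,w5,w5), (w3,w1,w5), (w3,w4,w5), (w3,w5,w1), (w3,w5,w4), … and 15 more.
Total: 27.

27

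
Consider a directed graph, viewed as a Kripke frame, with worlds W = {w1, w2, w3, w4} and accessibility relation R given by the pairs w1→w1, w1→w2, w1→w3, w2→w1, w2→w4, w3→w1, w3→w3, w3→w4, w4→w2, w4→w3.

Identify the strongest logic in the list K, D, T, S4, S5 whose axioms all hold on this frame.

Serial (axiom D): yes — every world has a successor (e.g. w1 R w1).
Reflexive (axiom T): no — w2 is not related to itself.
Transitive (axiom 4): no — w1 R w2 and w2 R w4, but not w1 R w4.
Euclidean (axiom 5): no — w1 R w2 and w1 R w3, but not w2 R w3.
So F validates K, D; T would additionally require R to be reflexive. The strongest is D.

D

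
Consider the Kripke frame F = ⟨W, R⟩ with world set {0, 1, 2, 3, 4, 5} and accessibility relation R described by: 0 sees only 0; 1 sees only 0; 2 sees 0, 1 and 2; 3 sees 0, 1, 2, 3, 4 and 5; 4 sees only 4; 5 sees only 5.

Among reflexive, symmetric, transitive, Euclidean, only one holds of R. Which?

Reflexive: no — 1 is not related to itself.
Symmetric: no — 1 R 0 but not 0 R 1.
Transitive: yes — every two-step R-path is closed by a direct edge.
Euclidean: no — 2 R 0 and 2 R 1, but not 0 R 1.
Only transitive holds.

transitive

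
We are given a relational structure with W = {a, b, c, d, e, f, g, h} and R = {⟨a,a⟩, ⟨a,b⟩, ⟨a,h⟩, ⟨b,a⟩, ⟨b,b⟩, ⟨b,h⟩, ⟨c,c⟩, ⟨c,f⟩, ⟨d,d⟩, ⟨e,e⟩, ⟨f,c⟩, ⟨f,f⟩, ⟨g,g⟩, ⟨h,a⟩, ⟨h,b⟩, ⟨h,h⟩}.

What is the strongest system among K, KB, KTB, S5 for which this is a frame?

S5

Symmetric (axiom B): yes — every pair in R has its reverse in R.
Reflexive (axiom T): yes — every world is R-related to itself.
Euclidean (axiom 5): yes — any two successors of a common world are R-related.
So F validates K, KB, KTB, S5. The strongest is S5.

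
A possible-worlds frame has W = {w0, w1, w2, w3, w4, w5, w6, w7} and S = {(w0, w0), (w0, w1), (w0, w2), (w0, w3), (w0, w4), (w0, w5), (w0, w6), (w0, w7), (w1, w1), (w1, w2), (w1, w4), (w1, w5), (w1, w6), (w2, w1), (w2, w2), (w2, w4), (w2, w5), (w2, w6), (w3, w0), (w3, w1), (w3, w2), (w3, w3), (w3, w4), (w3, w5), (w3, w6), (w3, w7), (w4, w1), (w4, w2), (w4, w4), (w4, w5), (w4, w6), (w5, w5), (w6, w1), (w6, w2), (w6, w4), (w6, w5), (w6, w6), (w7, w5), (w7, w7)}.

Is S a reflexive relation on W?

Reflexive: yes — every world is S-related to itself.

Yes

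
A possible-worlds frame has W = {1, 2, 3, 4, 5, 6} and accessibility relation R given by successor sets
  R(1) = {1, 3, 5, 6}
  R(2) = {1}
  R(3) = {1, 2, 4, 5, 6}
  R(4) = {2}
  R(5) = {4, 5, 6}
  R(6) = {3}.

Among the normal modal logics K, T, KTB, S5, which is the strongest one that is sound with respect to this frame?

Reflexive (axiom T): no — 2 is not related to itself.
Symmetric (axiom B): no — 1 R 5 but not 5 R 1.
Euclidean (axiom 5): no — 1 R 5 and 1 R 3, but not 5 R 3.
So F validates K; T would additionally require R to be reflexive. The strongest is K.

K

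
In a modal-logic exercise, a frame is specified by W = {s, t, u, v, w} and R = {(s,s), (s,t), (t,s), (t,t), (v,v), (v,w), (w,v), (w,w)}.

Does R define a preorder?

Reflexive: no — u is not related to itself.
Transitive: yes — every two-step R-path is closed by a direct edge.
So R is not a preorder.

No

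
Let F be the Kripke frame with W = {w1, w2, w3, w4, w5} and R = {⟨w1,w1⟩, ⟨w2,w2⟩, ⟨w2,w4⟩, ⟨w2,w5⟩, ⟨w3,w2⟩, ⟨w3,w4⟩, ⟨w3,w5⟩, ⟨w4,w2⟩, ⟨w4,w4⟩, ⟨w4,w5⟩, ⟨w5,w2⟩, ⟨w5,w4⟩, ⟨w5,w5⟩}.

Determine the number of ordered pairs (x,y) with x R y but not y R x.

3

Enumerating: (w3,w2), (w3,w4), (w3,w5).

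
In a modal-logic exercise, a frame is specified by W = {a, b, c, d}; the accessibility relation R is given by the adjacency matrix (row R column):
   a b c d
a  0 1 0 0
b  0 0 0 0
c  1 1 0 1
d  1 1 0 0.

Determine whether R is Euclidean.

Euclidean: no — c R a and c R d, but not a R d.

No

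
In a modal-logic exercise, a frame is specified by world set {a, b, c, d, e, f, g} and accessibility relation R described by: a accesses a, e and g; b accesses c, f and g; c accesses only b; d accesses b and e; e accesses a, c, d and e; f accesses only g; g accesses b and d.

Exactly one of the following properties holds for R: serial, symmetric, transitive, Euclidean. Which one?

serial

Serial: yes — every world has a successor (e.g. a R a).
Symmetric: no — a R g but not g R a.
Transitive: no — a R e and e R c, but not a R c.
Euclidean: no — a R e and a R g, but not e R g.
Only serial holds.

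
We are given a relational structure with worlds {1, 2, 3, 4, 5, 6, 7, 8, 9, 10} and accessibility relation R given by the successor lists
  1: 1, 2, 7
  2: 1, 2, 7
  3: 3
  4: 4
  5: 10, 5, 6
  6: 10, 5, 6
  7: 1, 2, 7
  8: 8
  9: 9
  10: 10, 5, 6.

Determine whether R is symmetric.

Yes

Symmetric: yes — every pair in R has its reverse in R.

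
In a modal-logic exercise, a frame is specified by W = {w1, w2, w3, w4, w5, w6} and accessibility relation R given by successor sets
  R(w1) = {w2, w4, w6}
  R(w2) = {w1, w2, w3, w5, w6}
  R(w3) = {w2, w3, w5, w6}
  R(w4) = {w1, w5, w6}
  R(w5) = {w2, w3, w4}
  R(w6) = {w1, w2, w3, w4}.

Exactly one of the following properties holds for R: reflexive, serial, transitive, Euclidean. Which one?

Reflexive: no — w1 is not related to itself.
Serial: yes — every world has a successor (e.g. w1 R w2).
Transitive: no — w1 R w2 and w2 R w3, but not w1 R w3.
Euclidean: no — w1 R w2 and w1 R w4, but not w2 R w4.
Only serial holds.

serial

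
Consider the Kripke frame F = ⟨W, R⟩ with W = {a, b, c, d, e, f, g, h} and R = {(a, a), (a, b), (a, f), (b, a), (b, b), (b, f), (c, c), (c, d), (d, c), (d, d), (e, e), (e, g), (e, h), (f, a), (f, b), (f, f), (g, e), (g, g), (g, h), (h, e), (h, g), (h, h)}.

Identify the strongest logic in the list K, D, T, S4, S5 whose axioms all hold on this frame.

Serial (axiom D): yes — every world has a successor (e.g. a R a).
Reflexive (axiom T): yes — every world is R-related to itself.
Transitive (axiom 4): yes — every two-step R-path is closed by a direct edge.
Euclidean (axiom 5): yes — any two successors of a common world are R-related.
So F validates K, D, T, S4, S5. The strongest is S5.

S5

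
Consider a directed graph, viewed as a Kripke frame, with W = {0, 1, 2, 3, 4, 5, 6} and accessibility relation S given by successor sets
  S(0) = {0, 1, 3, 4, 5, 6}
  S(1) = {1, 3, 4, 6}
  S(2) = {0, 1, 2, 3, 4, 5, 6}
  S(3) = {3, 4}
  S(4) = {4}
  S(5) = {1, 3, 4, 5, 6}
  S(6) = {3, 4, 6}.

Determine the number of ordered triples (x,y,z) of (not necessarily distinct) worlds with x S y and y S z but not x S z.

S is transitive; there are no such tuples.

0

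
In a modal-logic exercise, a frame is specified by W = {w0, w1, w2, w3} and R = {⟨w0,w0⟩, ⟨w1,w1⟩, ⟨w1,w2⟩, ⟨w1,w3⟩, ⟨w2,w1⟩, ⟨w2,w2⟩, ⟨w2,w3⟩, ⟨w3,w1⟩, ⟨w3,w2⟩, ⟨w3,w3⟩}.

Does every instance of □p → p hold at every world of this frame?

Axiom T corresponds to the accessibility relation being reflexive.
Reflexive: yes — every world is R-related to itself.

Yes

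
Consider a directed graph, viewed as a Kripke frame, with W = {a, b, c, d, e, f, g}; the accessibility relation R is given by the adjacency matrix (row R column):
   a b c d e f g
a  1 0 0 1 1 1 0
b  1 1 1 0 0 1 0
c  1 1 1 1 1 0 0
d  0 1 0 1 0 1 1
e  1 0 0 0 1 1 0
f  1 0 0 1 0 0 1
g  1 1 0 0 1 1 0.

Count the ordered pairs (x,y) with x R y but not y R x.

Enumerating: (a,d), (b,a), (b,f), (c,a), (c,d), (c,e), (d,b), (d,g), (e,f), (g,a), (g,b), (g,e).

12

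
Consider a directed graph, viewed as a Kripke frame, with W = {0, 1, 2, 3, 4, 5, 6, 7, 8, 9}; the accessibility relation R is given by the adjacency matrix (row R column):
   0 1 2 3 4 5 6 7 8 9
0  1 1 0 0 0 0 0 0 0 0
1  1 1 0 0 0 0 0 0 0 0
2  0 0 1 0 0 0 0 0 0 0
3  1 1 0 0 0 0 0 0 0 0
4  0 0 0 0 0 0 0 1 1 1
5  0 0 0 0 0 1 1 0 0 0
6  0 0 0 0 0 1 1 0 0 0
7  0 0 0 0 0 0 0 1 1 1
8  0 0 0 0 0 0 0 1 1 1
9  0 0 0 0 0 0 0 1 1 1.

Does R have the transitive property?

Transitive: yes — every two-step R-path is closed by a direct edge.

Yes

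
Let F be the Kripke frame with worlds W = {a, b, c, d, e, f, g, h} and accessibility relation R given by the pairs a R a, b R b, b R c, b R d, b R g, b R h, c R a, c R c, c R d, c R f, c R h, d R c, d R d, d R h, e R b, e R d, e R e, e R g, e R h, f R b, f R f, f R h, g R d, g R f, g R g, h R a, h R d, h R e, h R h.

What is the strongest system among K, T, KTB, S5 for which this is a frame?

T

Reflexive (axiom T): yes — every world is R-related to itself.
Symmetric (axiom B): no — b R c but not c R b.
Euclidean (axiom 5): no — b R c and b R g, but not c R g.
So F validates K, T; KTB would additionally require R to be symmetric. The strongest is T.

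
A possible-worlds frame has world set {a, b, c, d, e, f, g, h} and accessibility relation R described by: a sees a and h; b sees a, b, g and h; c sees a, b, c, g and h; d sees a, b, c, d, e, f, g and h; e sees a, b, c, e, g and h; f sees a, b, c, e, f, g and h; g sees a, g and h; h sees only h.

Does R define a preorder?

Reflexive: yes — every world is R-related to itself.
Transitive: yes — every two-step R-path is closed by a direct edge.
So R is a preorder.

Yes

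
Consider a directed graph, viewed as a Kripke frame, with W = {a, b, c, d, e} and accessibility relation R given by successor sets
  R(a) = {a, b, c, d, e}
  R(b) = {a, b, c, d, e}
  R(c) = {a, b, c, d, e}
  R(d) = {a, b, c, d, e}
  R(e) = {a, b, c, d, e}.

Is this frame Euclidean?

Yes

Euclidean: yes — any two successors of a common world are R-related.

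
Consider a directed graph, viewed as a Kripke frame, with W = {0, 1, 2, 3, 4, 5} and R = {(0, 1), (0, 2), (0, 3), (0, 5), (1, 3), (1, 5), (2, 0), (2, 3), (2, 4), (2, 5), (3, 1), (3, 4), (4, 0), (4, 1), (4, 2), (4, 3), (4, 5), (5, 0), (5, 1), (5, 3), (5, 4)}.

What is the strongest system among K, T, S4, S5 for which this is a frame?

Reflexive (axiom T): no — 0 is not related to itself.
Transitive (axiom 4): no — 0 R 2 and 2 R 4, but not 0 R 4.
Euclidean (axiom 5): no — 0 R 1 and 0 R 2, but not 1 R 2.
So F validates K; T would additionally require R to be reflexive. The strongest is K.

K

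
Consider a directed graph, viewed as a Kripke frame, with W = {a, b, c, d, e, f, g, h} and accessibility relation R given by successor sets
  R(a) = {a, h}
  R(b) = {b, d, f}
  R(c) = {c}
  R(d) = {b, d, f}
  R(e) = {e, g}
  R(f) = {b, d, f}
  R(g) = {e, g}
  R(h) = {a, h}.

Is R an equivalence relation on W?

Yes

Reflexive: yes — every world is R-related to itself.
Symmetric: yes — every pair in R has its reverse in R.
Transitive: yes — every two-step R-path is closed by a direct edge.
So R is an equivalence relation.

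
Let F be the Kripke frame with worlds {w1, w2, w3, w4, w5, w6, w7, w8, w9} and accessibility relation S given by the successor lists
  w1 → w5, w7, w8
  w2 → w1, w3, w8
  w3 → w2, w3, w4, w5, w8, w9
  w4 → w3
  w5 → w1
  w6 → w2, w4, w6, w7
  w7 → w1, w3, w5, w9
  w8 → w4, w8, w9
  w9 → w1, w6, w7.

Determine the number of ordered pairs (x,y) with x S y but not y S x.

15

Enumerating: (w1,w8), (w2,w1), (w2,w8), (w3,w5), (w3,w8), (w3,w9), (w6,w2), (w6,w4), (w6,w7), (w7,w3), (w7,w5), (w8,w4), (w8,w9), (w9,w1), (w9,w6).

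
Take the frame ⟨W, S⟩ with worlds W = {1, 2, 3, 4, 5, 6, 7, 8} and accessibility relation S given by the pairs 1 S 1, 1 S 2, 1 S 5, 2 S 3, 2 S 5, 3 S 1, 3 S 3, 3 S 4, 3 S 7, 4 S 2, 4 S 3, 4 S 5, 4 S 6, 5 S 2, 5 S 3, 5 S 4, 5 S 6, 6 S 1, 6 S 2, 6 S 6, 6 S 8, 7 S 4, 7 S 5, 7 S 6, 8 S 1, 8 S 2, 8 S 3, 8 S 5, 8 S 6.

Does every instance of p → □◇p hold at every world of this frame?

Axiom B corresponds to the accessibility relation being symmetric.
Symmetric: no — 1 S 2 but not 2 S 1.

No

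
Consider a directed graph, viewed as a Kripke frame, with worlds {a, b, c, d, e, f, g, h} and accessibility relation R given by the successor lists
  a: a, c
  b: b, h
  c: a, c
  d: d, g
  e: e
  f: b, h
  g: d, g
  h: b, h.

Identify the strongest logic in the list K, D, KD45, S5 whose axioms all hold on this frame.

KD45

Serial (axiom D): yes — every world has a successor (e.g. a R a).
Euclidean (axiom 5): yes — any two successors of a common world are R-related.
Transitive (axiom 4): yes — every two-step R-path is closed by a direct edge.
Reflexive (axiom T): no — f is not related to itself.
So F validates K, D, KD45; S5 would additionally require R to be reflexive. The strongest is KD45.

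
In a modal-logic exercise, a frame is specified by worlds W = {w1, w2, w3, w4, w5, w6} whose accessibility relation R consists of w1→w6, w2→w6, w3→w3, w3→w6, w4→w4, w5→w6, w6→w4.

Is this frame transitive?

No

Transitive: no — w1 R w6 and w6 R w4, but not w1 R w4.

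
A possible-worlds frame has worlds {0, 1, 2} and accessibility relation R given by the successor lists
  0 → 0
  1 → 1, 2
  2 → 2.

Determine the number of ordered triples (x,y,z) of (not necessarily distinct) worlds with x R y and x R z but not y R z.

1

Enumerating: (1,2,1).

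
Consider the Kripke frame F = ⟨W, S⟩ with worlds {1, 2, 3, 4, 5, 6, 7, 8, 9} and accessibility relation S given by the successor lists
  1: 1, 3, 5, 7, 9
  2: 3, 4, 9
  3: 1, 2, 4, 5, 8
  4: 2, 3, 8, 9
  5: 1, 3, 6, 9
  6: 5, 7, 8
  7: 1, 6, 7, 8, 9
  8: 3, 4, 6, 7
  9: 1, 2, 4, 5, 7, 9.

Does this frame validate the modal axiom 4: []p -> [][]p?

By correspondence theory, 4 is valid on a frame iff S is transitive.
Transitive: no — 1 S 3 and 3 S 2, but not 1 S 2.

No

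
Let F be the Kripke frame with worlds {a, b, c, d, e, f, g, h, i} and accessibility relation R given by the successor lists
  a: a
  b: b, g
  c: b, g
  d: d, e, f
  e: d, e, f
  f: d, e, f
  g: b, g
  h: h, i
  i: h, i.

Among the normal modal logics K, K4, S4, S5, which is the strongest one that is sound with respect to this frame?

Transitive (axiom 4): yes — every two-step R-path is closed by a direct edge.
Reflexive (axiom T): no — c is not related to itself.
Euclidean (axiom 5): yes — any two successors of a common world are R-related.
So F validates K, K4; S4 would additionally require R to be reflexive. The strongest is K4.

K4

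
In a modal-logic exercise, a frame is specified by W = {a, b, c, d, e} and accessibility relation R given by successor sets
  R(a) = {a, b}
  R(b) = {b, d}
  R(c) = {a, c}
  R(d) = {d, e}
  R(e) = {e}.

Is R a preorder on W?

Reflexive: yes — every world is R-related to itself.
Transitive: no — a R b and b R d, but not a R d.
So R is not a preorder.

No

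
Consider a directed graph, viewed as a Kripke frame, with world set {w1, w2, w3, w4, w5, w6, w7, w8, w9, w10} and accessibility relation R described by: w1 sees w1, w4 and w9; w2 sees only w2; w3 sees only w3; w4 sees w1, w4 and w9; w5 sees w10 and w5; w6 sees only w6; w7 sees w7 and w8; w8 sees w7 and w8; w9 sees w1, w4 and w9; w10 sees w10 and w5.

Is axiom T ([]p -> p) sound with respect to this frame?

Yes

Axiom T corresponds to the accessibility relation being reflexive.
Reflexive: yes — every world is R-related to itself.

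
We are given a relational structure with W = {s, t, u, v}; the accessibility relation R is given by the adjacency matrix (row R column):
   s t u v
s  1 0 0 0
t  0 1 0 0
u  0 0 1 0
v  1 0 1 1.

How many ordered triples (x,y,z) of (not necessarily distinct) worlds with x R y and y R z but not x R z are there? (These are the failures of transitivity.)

0

R is transitive; there are no such tuples.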